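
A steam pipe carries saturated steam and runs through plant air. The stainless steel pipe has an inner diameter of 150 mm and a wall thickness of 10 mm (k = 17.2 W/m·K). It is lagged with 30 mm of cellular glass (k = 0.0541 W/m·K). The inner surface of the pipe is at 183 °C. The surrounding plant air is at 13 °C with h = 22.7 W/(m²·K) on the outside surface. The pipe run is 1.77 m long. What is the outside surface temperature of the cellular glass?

T ≈ 23.9 °C

For a radial system each layer contributes R = ln(r_out/r_in)/(2πkL); films add R = 1/(hA).
R_stainless steel pipe wall = ln(85/75)/(2π×17.2×1.77) = 6.543×10^-4 K/W
R_cellular glass = ln(115/85)/(2π×0.0541×1.77) = 0.5024 K/W
R_outer film = 1/(h_o·2πr_oL) = 1/(22.7×2π×0.115×1.77) = 0.03444 K/W
R_total = 0.5375 K/W
Q = ΔT/R_total = 170/0.5375
Q = 316 W
T_interface = T_inner − Q·ΣR(inner→interface) = 183 − 316×0.5031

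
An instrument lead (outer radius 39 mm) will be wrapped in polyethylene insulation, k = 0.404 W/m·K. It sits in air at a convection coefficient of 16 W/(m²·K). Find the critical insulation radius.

For a cylinder r_cr = k/h = 0.404/16
r_cr = 25.2 mm; since the bare radius (39 mm) is above r_cr, any added insulation will reduce heat loss.

r_cr ≈ 25.2 mm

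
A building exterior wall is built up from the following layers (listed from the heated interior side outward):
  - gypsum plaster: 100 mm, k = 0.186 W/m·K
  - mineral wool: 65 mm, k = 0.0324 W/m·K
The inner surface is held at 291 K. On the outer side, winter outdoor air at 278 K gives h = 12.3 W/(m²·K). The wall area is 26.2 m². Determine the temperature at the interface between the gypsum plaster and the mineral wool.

T ≈ 288 K

Treating each layer as a thermal resistance in series:
R_gypsum plaster = L/(kA) = 0.1/(0.186×26.2) = 0.02052 K/W
R_mineral wool = L/(kA) = 0.065/(0.0324×26.2) = 0.07657 K/W
R_outer film = 1/(h_o·A) = 1/(12.3×26.2) = 0.003103 K/W
R_total = 0.1002 K/W;  Q = ΔT/R_total = 13/0.1002 = 129.7 W
T_interface = T_inner − Q·ΣR(inner→interface) = 291 − 130×0.02052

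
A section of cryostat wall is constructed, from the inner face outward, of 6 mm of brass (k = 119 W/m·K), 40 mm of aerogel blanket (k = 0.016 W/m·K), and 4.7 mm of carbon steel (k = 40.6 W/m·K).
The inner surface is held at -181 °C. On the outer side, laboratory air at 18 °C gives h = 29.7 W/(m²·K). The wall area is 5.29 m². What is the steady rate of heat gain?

Q ≈ 415 W

Series thermal resistances:
R_brass = L/(kA) = 0.006/(119×5.29) = 9.531×10^-6 K/W
R_aerogel blanket = L/(kA) = 0.04/(0.016×5.29) = 0.4726 K/W
R_carbon steel = L/(kA) = 0.0047/(40.6×5.29) = 2.188×10^-5 K/W
R_outer film = 1/(h_o·A) = 1/(29.7×5.29) = 0.006365 K/W
R_total = 0.479 K/W
Q = ΔT / R_total = 199 / 0.479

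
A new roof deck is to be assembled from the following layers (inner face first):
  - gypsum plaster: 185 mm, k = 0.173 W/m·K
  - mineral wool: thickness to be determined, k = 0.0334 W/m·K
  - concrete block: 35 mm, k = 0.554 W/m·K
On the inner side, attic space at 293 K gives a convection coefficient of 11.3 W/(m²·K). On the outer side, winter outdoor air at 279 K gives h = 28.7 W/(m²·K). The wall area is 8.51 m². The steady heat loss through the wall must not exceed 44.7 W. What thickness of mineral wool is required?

L ≈ 47.1 mm

Model the wall as resistances in series:
R_inner film = 1/(h_i·A) = 1/(11.3×8.51) = 0.0104 K/W
R_gypsum plaster = L/(kA) = 0.185/(0.173×8.51) = 0.1257 K/W
R_concrete block = L/(kA) = 0.035/(0.554×8.51) = 0.007424 K/W
R_outer film = 1/(h_o·A) = 1/(28.7×8.51) = 0.004094 K/W
Sum of the known resistances R_other = 0.1476 K/W
Required total resistance R_tot = ΔT/Q_allow = 14/44.7 = 0.3132 K/W
R_mineral wool = R_tot − R_other = 0.1656 K/W
L = R·k·A = 0.1656×0.0334×8.51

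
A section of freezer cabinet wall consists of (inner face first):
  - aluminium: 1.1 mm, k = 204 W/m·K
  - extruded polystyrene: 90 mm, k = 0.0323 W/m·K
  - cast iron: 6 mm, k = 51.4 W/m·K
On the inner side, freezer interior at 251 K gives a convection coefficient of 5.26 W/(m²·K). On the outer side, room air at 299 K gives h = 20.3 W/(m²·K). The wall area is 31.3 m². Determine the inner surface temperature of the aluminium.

T ≈ 254 K

Series thermal resistances:
R_inner film = 1/(h_i·A) = 1/(5.26×31.3) = 0.006074 K/W
R_aluminium = L/(kA) = 0.0011/(204×31.3) = 1.723×10^-7 K/W
R_extruded polystyrene = L/(kA) = 0.09/(0.0323×31.3) = 0.08902 K/W
R_cast iron = L/(kA) = 0.006/(51.4×31.3) = 3.729×10^-6 K/W
R_outer film = 1/(h_o·A) = 1/(20.3×31.3) = 0.001574 K/W
R_total = 0.09667 K/W;  Q = ΔT/R_total = 48/0.09667 = 496.5 W
T_interface = T_inner + Q·ΣR(inner→interface) = 251 + 497×0.006074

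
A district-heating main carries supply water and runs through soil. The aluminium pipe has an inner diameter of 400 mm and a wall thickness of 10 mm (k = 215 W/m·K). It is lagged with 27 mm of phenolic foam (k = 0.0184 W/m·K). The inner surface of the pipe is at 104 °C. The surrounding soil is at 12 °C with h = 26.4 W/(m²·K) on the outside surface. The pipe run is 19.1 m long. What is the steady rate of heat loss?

For a radial system each layer contributes R = ln(r_out/r_in)/(2πkL); films add R = 1/(hA).
R_aluminium pipe wall = ln(210/200)/(2π×215×19.1) = 1.891×10^-6 K/W
R_phenolic foam = ln(237/210)/(2π×0.0184×19.1) = 0.05478 K/W
R_outer film = 1/(h_o·2πr_oL) = 1/(26.4×2π×0.237×19.1) = 0.001332 K/W
R_total = 0.05611 K/W
Q = ΔT/R_total = 92/0.05611

Q ≈ 1640 W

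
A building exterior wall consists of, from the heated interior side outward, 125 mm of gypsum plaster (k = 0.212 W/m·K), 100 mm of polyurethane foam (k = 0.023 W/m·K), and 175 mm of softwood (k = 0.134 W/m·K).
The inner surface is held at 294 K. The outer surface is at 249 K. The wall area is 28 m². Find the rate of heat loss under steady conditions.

Q ≈ 202 W

Using the resistance-network approach (series):
R_gypsum plaster = L/(kA) = 0.125/(0.212×28) = 0.02106 K/W
R_polyurethane foam = L/(kA) = 0.1/(0.023×28) = 0.1553 K/W
R_softwood = L/(kA) = 0.175/(0.134×28) = 0.04664 K/W
R_total = 0.223 K/W
Q = ΔT / R_total = 45 / 0.223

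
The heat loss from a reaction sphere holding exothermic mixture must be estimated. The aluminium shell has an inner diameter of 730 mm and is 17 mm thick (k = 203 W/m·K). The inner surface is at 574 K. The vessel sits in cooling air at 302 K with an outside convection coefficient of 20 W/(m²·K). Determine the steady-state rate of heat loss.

Q ≈ 9960 W

Spherical conduction: R = (1/r_in − 1/r_out)/(4πk) per layer; series-sum.
R_aluminium shell = (1/0.365 − 1/0.382)/(4π×203) = 4.78×10^-5 K/W
R_outer film = 1/(h·4πr_o²) = 1/(20×4π×0.382²) = 0.02727 K/W
R_total = 0.02731 K/W
Q = ΔT/R_total = 272/0.02731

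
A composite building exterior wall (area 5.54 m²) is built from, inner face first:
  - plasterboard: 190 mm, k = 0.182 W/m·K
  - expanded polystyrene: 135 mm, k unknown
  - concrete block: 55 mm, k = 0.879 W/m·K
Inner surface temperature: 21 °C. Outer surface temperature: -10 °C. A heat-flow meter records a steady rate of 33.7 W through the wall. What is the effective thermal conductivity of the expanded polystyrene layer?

k ≈ 0.0338 W/(m·K)

Using the resistance-network approach (series):
R_plasterboard = L/(kA) = 0.19/(0.182×5.54) = 0.1884 K/W
R_concrete block = L/(kA) = 0.055/(0.879×5.54) = 0.01129 K/W
Sum of known resistances R_other = 0.1997 K/W
Total R = ΔT/Q = 31/33.7 = 0.9199 K/W
R_expanded polystyrene = R_total − R_other = 0.7201 K/W
k = L/(R·A) = 0.135/(0.7201×5.54)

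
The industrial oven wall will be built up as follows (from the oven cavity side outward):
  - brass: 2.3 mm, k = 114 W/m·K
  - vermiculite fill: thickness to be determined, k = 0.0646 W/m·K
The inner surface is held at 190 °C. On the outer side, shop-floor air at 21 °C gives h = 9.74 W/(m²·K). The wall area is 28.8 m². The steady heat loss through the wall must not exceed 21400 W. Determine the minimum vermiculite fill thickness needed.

L ≈ 8.06 mm

Series thermal resistances:
R_brass = L/(kA) = 0.0023/(114×28.8) = 7.005×10^-7 K/W
R_outer film = 1/(h_o·A) = 1/(9.74×28.8) = 0.003565 K/W
Sum of the known resistances R_other = 0.003566 K/W
Required total resistance R_tot = ΔT/Q_allow = 169/21400 = 0.007897 K/W
R_vermiculite fill = R_tot − R_other = 0.004332 K/W
L = R·k·A = 0.004332×0.0646×28.8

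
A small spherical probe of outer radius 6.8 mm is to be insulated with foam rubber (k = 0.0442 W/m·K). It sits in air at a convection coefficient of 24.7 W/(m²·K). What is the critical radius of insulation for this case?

For a sphere r_cr = 2k/h = 2×0.0442/24.7
r_cr = 3.58 mm; since the bare radius (6.8 mm) is above r_cr, any added insulation will reduce heat loss.

r_cr ≈ 3.58 mm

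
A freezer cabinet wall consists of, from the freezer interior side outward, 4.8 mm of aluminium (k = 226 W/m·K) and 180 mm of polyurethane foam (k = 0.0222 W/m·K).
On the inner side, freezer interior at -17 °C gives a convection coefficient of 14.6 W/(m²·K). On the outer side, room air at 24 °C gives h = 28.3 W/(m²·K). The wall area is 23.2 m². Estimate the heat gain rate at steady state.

Using the resistance-network approach (series):
R_inner film = 1/(h_i·A) = 1/(14.6×23.2) = 0.002952 K/W
R_aluminium = L/(kA) = 0.0048/(226×23.2) = 9.155×10^-7 K/W
R_polyurethane foam = L/(kA) = 0.18/(0.0222×23.2) = 0.3495 K/W
R_outer film = 1/(h_o·A) = 1/(28.3×23.2) = 0.001523 K/W
R_total = 0.354 K/W
Q = ΔT / R_total = 41 / 0.354

Q ≈ 116 W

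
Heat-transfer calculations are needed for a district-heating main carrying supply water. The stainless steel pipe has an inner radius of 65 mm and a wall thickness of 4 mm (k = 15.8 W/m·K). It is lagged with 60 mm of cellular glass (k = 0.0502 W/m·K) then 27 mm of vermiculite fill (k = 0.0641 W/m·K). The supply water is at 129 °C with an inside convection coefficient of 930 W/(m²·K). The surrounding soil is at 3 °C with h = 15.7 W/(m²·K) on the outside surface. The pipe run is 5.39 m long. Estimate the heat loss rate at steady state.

Q ≈ 269 W

Cylindrical conduction, so R = ln(r₂/r₁)/(2πkL) per layer, in series:
R_inner film = 1/(h_i·2πr₁L) = 1/(930×2π×0.065×5.39) = 4.885×10^-4 K/W
R_stainless steel pipe wall = ln(69/65)/(2π×15.8×5.39) = 1.116×10^-4 K/W
R_cellular glass = ln(129/69)/(2π×0.0502×5.39) = 0.368 K/W
R_vermiculite fill = ln(156/129)/(2π×0.0641×5.39) = 0.08754 K/W
R_outer film = 1/(h_o·2πr_oL) = 1/(15.7×2π×0.156×5.39) = 0.01206 K/W
R_total = 0.4682 K/W
Q = ΔT/R_total = 126/0.4682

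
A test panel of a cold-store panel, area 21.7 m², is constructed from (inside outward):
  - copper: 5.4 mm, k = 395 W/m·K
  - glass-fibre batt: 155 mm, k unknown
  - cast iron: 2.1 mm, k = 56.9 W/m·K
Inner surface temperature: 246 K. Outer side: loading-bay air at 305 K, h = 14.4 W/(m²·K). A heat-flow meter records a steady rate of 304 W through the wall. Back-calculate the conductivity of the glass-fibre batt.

Thermal resistances in series:
R_copper = L/(kA) = 0.0054/(395×21.7) = 6.3×10^-7 K/W
R_cast iron = L/(kA) = 0.0021/(56.9×21.7) = 1.701×10^-6 K/W
R_outer film = 1/(h_o·A) = 1/(14.4×21.7) = 0.0032 K/W
Sum of known resistances R_other = 0.003203 K/W
Total R = ΔT/Q = 59/304 = 0.1941 K/W
R_glass-fibre batt = R_total − R_other = 0.1909 K/W
k = L/(R·A) = 0.155/(0.1909×21.7)

k ≈ 0.0374 W/(m·K)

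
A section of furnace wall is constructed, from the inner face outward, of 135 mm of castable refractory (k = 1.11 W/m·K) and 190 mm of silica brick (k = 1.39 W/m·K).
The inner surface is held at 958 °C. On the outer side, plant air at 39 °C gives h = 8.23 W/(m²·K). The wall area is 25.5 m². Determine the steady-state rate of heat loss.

Thermal resistances in series:
R_castable refractory = L/(kA) = 0.135/(1.11×25.5) = 0.004769 K/W
R_silica brick = L/(kA) = 0.19/(1.39×25.5) = 0.00536 K/W
R_outer film = 1/(h_o·A) = 1/(8.23×25.5) = 0.004765 K/W
R_total = 0.01489 K/W
Q = ΔT / R_total = 919 / 0.01489

Q ≈ 61700 W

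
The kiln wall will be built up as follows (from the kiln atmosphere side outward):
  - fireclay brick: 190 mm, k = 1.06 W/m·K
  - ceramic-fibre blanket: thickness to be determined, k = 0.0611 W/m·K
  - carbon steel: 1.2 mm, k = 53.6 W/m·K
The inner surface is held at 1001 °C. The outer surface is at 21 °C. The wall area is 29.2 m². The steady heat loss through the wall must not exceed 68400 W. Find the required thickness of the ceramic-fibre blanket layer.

L ≈ 14.6 mm

Thermal resistances in series:
R_fireclay brick = L/(kA) = 0.19/(1.06×29.2) = 0.006139 K/W
R_carbon steel = L/(kA) = 0.0012/(53.6×29.2) = 7.667×10^-7 K/W
Sum of the known resistances R_other = 0.006139 K/W
Required total resistance R_tot = ΔT/Q_allow = 980/68400 = 0.01433 K/W
R_ceramic-fibre blanket = R_tot − R_other = 0.008188 K/W
L = R·k·A = 0.008188×0.0611×29.2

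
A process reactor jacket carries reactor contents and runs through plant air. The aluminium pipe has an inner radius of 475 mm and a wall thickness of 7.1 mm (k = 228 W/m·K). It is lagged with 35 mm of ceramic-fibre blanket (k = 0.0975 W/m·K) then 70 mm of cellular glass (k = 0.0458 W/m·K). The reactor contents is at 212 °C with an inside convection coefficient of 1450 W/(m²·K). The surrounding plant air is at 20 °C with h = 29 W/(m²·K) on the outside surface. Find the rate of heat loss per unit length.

q′ ≈ 340 W/m

Radial resistances (cylindrical: R_cond = ln(r_o/r_i)/(2πkL), R_conv = 1/(h·2πrL)):
R_inner film = 1/(h_i·2πr₁L) = 1/(1450×2π×0.475×1) = 2.311×10^-4 K/W
R_aluminium pipe wall = ln(482.1/475)/(2π×228×1) = 1.036×10^-5 K/W
R_ceramic-fibre blanket = ln(517.1/482.1)/(2π×0.0975×1) = 0.1144 K/W
R_cellular glass = ln(587.1/517.1)/(2π×0.0458×1) = 0.4412 K/W
R_outer film = 1/(h_o·2πr_oL) = 1/(29×2π×0.5871×1) = 0.009348 K/W
R_total = 0.5652 K/W
Q = ΔT/R_total = 192/0.5652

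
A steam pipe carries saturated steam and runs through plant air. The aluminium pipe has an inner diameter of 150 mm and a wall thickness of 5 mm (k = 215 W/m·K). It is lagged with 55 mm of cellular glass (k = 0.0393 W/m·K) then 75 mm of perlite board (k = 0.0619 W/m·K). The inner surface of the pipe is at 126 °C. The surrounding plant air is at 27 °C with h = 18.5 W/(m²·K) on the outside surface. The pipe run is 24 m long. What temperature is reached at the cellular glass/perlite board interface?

T ≈ 62.4 °C

Treating each annulus and film as a series resistance:
R_aluminium pipe wall = ln(80/75)/(2π×215×24) = 1.991×10^-6 K/W
R_cellular glass = ln(135/80)/(2π×0.0393×24) = 0.08829 K/W
R_perlite board = ln(210/135)/(2π×0.0619×24) = 0.04733 K/W
R_outer film = 1/(h_o·2πr_oL) = 1/(18.5×2π×0.21×24) = 0.001707 K/W
R_total = 0.1373 K/W
Q = ΔT/R_total = 99/0.1373
Q = 721 W
T_interface = T_inner − Q·ΣR(inner→interface) = 126 − 721×0.08829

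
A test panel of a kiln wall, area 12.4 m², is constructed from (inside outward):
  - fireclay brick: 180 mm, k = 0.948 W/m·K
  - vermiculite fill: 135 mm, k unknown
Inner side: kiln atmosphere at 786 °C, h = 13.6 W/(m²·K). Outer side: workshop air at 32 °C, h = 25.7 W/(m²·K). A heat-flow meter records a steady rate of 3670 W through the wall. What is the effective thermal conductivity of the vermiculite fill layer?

Model the wall as resistances in series:
R_inner film = 1/(h_i·A) = 1/(13.6×12.4) = 0.00593 K/W
R_fireclay brick = L/(kA) = 0.18/(0.948×12.4) = 0.01531 K/W
R_outer film = 1/(h_o·A) = 1/(25.7×12.4) = 0.003138 K/W
Sum of known resistances R_other = 0.02438 K/W
Total R = ΔT/Q = 754/3670 = 0.2054 K/W
R_vermiculite fill = R_total − R_other = 0.1811 K/W
k = L/(R·A) = 0.135/(0.1811×12.4)

k ≈ 0.0601 W/(m·K)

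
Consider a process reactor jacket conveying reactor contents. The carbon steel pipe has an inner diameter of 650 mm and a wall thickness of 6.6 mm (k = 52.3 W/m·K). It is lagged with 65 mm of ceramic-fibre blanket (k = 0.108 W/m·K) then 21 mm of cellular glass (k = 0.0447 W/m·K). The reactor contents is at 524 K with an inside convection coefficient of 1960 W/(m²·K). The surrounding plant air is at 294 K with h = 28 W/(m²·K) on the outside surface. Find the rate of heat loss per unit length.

For a radial system each layer contributes R = ln(r_out/r_in)/(2πkL); films add R = 1/(hA).
R_inner film = 1/(h_i·2πr₁L) = 1/(1960×2π×0.325×1) = 2.499×10^-4 K/W
R_carbon steel pipe wall = ln(331.6/325)/(2π×52.3×1) = 6.118×10^-5 K/W
R_ceramic-fibre blanket = ln(396.6/331.6)/(2π×0.108×1) = 0.2638 K/W
R_cellular glass = ln(417.6/396.6)/(2π×0.0447×1) = 0.1837 K/W
R_outer film = 1/(h_o·2πr_oL) = 1/(28×2π×0.4176×1) = 0.01361 K/W
R_total = 0.4614 K/W
Q = ΔT/R_total = 230/0.4614

q′ ≈ 498 W/m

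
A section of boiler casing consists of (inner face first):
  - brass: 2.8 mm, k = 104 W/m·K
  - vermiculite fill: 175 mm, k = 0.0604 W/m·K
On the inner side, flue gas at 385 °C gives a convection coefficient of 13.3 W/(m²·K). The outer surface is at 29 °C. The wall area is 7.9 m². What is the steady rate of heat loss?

Q ≈ 946 W

Thermal resistances in series:
R_inner film = 1/(h_i·A) = 1/(13.3×7.9) = 0.009517 K/W
R_brass = L/(kA) = 0.0028/(104×7.9) = 3.408×10^-6 K/W
R_vermiculite fill = L/(kA) = 0.175/(0.0604×7.9) = 0.3668 K/W
R_total = 0.3763 K/W
Q = ΔT / R_total = 356 / 0.3763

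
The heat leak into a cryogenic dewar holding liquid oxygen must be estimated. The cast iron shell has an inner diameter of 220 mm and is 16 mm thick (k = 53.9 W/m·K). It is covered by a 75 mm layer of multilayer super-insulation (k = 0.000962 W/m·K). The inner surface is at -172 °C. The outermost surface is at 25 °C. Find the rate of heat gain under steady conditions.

Each spherical layer contributes R = (1/r_i − 1/r_o)/(4πk):
R_cast iron shell = (1/0.11 − 1/0.126)/(4π×53.9) = 0.001704 K/W
R_multilayer super-insulation = (1/0.126 − 1/0.201)/(4π×0.000962) = 245 K/W
R_total = 245 K/W
Q = ΔT/R_total = 197/245

Q ≈ 0.804 W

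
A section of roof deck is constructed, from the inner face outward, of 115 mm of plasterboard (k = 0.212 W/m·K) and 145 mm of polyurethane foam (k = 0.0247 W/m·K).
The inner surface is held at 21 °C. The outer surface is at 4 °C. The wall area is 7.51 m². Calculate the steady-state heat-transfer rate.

Q ≈ 19.9 W

Thermal resistances in series:
R_plasterboard = L/(kA) = 0.115/(0.212×7.51) = 0.07223 K/W
R_polyurethane foam = L/(kA) = 0.145/(0.0247×7.51) = 0.7817 K/W
R_total = 0.8539 K/W
Q = ΔT / R_total = 17 / 0.8539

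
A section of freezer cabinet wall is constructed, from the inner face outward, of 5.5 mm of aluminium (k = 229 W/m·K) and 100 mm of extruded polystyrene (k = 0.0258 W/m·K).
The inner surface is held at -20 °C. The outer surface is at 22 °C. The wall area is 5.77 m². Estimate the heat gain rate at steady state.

Q ≈ 62.5 W

Using the resistance-network approach (series):
R_aluminium = L/(kA) = 0.0055/(229×5.77) = 4.162×10^-6 K/W
R_extruded polystyrene = L/(kA) = 0.1/(0.0258×5.77) = 0.6717 K/W
R_total = 0.6717 K/W
Q = ΔT / R_total = 42 / 0.6717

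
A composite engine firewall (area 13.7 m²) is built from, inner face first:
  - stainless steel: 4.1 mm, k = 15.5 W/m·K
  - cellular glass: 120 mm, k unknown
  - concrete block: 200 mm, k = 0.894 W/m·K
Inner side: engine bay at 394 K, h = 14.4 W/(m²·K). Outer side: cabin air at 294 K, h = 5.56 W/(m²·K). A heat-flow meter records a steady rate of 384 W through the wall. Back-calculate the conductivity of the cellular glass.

k ≈ 0.0388 W/(m·K)

Thermal resistances in series:
R_inner film = 1/(h_i·A) = 1/(14.4×13.7) = 0.005069 K/W
R_stainless steel = L/(kA) = 0.0041/(15.5×13.7) = 1.931×10^-5 K/W
R_concrete block = L/(kA) = 0.2/(0.894×13.7) = 0.01633 K/W
R_outer film = 1/(h_o·A) = 1/(5.56×13.7) = 0.01313 K/W
Sum of known resistances R_other = 0.03455 K/W
Total R = ΔT/Q = 100/384 = 0.2604 K/W
R_cellular glass = R_total − R_other = 0.2259 K/W
k = L/(R·A) = 0.12/(0.2259×13.7)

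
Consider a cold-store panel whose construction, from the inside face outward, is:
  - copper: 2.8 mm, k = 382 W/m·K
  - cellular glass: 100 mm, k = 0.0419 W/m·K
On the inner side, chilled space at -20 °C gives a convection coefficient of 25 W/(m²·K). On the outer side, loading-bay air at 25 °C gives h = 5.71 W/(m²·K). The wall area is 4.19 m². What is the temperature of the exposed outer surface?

Model the wall as resistances in series:
R_inner film = 1/(h_i·A) = 1/(25×4.19) = 0.009547 K/W
R_copper = L/(kA) = 0.0028/(382×4.19) = 1.749×10^-6 K/W
R_cellular glass = L/(kA) = 0.1/(0.0419×4.19) = 0.5696 K/W
R_outer film = 1/(h_o·A) = 1/(5.71×4.19) = 0.0418 K/W
R_total = 0.6209 K/W;  Q = ΔT/R_total = 45/0.6209 = 72.47 W
T_interface = T_inner + Q·ΣR(inner→interface) = -20 + 72.5×0.5792

T ≈ 22 °C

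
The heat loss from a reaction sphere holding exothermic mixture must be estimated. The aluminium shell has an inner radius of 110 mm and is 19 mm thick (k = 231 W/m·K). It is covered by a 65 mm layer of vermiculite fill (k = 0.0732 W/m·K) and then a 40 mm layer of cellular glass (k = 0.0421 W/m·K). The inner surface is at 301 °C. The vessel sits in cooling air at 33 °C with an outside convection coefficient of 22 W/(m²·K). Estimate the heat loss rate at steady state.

Q ≈ 58.8 W

For a spherical shell R = (1/r₁ − 1/r₂)/(4πk); film R = 1/(h·4πr²). In series:
R_aluminium shell = (1/0.11 − 1/0.129)/(4π×231) = 4.613×10^-4 K/W
R_vermiculite fill = (1/0.129 − 1/0.194)/(4π×0.0732) = 2.824 K/W
R_cellular glass = (1/0.194 − 1/0.234)/(4π×0.0421) = 1.666 K/W
R_outer film = 1/(h·4πr_o²) = 1/(22×4π×0.234²) = 0.06606 K/W
R_total = 4.556 K/W
Q = ΔT/R_total = 268/4.556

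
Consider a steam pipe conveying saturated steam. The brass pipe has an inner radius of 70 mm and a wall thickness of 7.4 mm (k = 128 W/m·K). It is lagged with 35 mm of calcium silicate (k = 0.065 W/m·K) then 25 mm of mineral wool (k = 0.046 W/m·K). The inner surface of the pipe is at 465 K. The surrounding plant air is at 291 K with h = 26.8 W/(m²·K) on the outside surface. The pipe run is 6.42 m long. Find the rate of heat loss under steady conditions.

Q ≈ 676 W

Radial resistances (cylindrical: R_cond = ln(r_o/r_i)/(2πkL), R_conv = 1/(h·2πrL)):
R_brass pipe wall = ln(77.4/70)/(2π×128×6.42) = 1.946×10^-5 K/W
R_calcium silicate = ln(112.4/77.4)/(2π×0.065×6.42) = 0.1423 K/W
R_mineral wool = ln(137.4/112.4)/(2π×0.046×6.42) = 0.1082 K/W
R_outer film = 1/(h_o·2πr_oL) = 1/(26.8×2π×0.1374×6.42) = 0.006732 K/W
R_total = 0.2573 K/W
Q = ΔT/R_total = 174/0.2573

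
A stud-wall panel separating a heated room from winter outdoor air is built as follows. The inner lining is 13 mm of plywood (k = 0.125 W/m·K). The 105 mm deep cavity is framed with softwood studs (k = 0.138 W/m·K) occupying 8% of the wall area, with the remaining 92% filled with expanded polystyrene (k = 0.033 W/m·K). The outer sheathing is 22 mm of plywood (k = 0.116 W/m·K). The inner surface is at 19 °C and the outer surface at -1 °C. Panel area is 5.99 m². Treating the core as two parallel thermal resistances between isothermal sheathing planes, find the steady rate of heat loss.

Sheathing layers in series; stud and cavity paths in parallel between them.
R_inner = 0.013/(0.125×5.99) = 0.01736 K/W
R_stud  = 0.105/(0.138×0.08×5.99) = 1.588 K/W
R_cav   = 0.105/(0.033×0.92×5.99) = 0.5774 K/W
1/R_core = 1/R_stud + 1/R_cav → R_core = 0.4234 K/W
R_outer = 0.022/(0.116×5.99) = 0.03166 K/W
R_total = 0.4724 K/W
Q = ΔT/R_total = 20/0.4724

Q ≈ 42.3 W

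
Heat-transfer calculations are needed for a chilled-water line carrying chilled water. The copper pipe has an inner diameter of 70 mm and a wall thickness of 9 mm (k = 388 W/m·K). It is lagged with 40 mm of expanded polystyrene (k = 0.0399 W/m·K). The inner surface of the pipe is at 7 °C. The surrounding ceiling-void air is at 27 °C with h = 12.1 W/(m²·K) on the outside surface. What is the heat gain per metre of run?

For a radial system each layer contributes R = ln(r_out/r_in)/(2πkL); films add R = 1/(hA).
R_copper pipe wall = ln(44/35)/(2π×388×1) = 9.387×10^-5 K/W
R_expanded polystyrene = ln(84/44)/(2π×0.0399×1) = 2.579 K/W
R_outer film = 1/(h_o·2πr_oL) = 1/(12.1×2π×0.084×1) = 0.1566 K/W
R_total = 2.736 K/W
Q = ΔT/R_total = 20/2.736

q′ ≈ 7.31 W/m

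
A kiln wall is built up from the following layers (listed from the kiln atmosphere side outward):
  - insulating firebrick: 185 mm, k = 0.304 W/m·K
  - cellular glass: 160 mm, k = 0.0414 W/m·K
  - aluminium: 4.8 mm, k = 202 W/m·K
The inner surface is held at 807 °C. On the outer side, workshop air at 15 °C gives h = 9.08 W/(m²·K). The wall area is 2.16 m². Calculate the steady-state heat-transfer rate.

Using the resistance-network approach (series):
R_insulating firebrick = L/(kA) = 0.185/(0.304×2.16) = 0.2817 K/W
R_cellular glass = L/(kA) = 0.16/(0.0414×2.16) = 1.789 K/W
R_aluminium = L/(kA) = 0.0048/(202×2.16) = 1.1×10^-5 K/W
R_outer film = 1/(h_o·A) = 1/(9.08×2.16) = 0.05099 K/W
R_total = 2.122 K/W
Q = ΔT / R_total = 792 / 2.122

Q ≈ 373 W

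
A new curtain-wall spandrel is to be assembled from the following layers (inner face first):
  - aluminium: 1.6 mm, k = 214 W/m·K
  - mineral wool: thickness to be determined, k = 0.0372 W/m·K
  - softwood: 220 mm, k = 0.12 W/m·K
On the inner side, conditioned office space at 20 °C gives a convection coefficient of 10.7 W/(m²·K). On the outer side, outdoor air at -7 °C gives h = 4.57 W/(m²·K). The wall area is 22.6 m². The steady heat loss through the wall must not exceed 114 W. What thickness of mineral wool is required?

Thermal resistances in series:
R_inner film = 1/(h_i·A) = 1/(10.7×22.6) = 0.004135 K/W
R_aluminium = L/(kA) = 0.0016/(214×22.6) = 3.308×10^-7 K/W
R_softwood = L/(kA) = 0.22/(0.12×22.6) = 0.08112 K/W
R_outer film = 1/(h_o·A) = 1/(4.57×22.6) = 0.009682 K/W
Sum of the known resistances R_other = 0.09494 K/W
Required total resistance R_tot = ΔT/Q_allow = 27/114 = 0.2368 K/W
R_mineral wool = R_tot − R_other = 0.1419 K/W
L = R·k·A = 0.1419×0.0372×22.6

L ≈ 119 mm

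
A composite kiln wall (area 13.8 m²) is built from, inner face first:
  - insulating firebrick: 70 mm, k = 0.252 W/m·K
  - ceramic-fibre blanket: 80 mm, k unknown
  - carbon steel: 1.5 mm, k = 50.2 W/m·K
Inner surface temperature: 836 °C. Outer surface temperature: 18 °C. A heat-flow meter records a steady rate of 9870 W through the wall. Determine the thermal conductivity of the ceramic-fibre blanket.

Model the wall as resistances in series:
R_insulating firebrick = L/(kA) = 0.07/(0.252×13.8) = 0.02013 K/W
R_carbon steel = L/(kA) = 0.0015/(50.2×13.8) = 2.165×10^-6 K/W
Sum of known resistances R_other = 0.02013 K/W
Total R = ΔT/Q = 818/9870 = 0.08288 K/W
R_ceramic-fibre blanket = R_total − R_other = 0.06275 K/W
k = L/(R·A) = 0.08/(0.06275×13.8)

k ≈ 0.0924 W/(m·K)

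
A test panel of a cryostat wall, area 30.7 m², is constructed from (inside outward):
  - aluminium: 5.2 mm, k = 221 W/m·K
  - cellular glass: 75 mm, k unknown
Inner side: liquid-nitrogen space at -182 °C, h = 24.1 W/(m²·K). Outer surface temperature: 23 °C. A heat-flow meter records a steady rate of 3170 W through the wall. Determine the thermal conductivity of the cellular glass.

Using the resistance-network approach (series):
R_inner film = 1/(h_i·A) = 1/(24.1×30.7) = 0.001352 K/W
R_aluminium = L/(kA) = 0.0052/(221×30.7) = 7.664×10^-7 K/W
Sum of known resistances R_other = 0.001352 K/W
Total R = ΔT/Q = 205/3170 = 0.06467 K/W
R_cellular glass = R_total − R_other = 0.06332 K/W
k = L/(R·A) = 0.075/(0.06332×30.7)

k ≈ 0.0386 W/(m·K)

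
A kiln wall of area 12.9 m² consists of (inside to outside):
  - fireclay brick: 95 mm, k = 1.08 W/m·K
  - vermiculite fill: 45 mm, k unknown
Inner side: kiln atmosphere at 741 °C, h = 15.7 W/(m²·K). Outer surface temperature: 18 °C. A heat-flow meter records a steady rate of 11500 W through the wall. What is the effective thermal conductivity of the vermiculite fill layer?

k ≈ 0.0682 W/(m·K)

Using the resistance-network approach (series):
R_inner film = 1/(h_i·A) = 1/(15.7×12.9) = 0.004938 K/W
R_fireclay brick = L/(kA) = 0.095/(1.08×12.9) = 0.006819 K/W
Sum of known resistances R_other = 0.01176 K/W
Total R = ΔT/Q = 723/11500 = 0.06287 K/W
R_vermiculite fill = R_total − R_other = 0.05111 K/W
k = L/(R·A) = 0.045/(0.05111×12.9)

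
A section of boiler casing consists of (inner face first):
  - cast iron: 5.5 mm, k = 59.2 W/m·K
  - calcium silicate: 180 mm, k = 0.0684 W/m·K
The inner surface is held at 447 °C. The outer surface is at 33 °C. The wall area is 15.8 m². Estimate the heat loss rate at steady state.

Q ≈ 2490 W

Using the resistance-network approach (series):
R_cast iron = L/(kA) = 0.0055/(59.2×15.8) = 5.88×10^-6 K/W
R_calcium silicate = L/(kA) = 0.18/(0.0684×15.8) = 0.1666 K/W
R_total = 0.1666 K/W
Q = ΔT / R_total = 414 / 0.1666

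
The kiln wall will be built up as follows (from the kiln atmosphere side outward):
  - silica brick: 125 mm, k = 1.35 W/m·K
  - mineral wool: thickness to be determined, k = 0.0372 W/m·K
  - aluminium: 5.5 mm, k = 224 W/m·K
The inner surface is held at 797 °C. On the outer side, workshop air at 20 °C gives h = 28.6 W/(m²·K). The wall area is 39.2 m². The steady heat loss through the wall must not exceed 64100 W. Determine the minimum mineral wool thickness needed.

L ≈ 12.9 mm

Treating each layer as a thermal resistance in series:
R_silica brick = L/(kA) = 0.125/(1.35×39.2) = 0.002362 K/W
R_aluminium = L/(kA) = 0.0055/(224×39.2) = 6.264×10^-7 K/W
R_outer film = 1/(h_o·A) = 1/(28.6×39.2) = 8.92×10^-4 K/W
Sum of the known resistances R_other = 0.003255 K/W
Required total resistance R_tot = ΔT/Q_allow = 777/64100 = 0.01212 K/W
R_mineral wool = R_tot − R_other = 0.008867 K/W
L = R·k·A = 0.008867×0.0372×39.2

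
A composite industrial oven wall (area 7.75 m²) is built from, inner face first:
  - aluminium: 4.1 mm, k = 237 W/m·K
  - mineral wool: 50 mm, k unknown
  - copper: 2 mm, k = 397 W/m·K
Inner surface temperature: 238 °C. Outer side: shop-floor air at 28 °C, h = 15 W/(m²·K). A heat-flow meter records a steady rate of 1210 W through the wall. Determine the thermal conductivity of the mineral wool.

Model the wall as resistances in series:
R_aluminium = L/(kA) = 0.0041/(237×7.75) = 2.232×10^-6 K/W
R_copper = L/(kA) = 0.002/(397×7.75) = 6.5×10^-7 K/W
R_outer film = 1/(h_o·A) = 1/(15×7.75) = 0.008602 K/W
Sum of known resistances R_other = 0.008605 K/W
Total R = ΔT/Q = 210/1210 = 0.1736 K/W
R_mineral wool = R_total − R_other = 0.1649 K/W
k = L/(R·A) = 0.05/(0.1649×7.75)

k ≈ 0.0391 W/(m·K)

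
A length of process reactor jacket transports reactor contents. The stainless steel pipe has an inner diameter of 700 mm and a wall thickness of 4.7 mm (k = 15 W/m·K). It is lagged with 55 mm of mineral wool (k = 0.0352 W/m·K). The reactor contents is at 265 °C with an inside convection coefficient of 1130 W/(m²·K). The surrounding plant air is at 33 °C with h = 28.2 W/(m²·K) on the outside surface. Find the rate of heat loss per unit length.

q′ ≈ 348 W/m

Radial resistances (cylindrical: R_cond = ln(r_o/r_i)/(2πkL), R_conv = 1/(h·2πrL)):
R_inner film = 1/(h_i·2πr₁L) = 1/(1130×2π×0.35×1) = 4.024×10^-4 K/W
R_stainless steel pipe wall = ln(354.7/350)/(2π×15×1) = 1.415×10^-4 K/W
R_mineral wool = ln(409.7/354.7)/(2π×0.0352×1) = 0.6518 K/W
R_outer film = 1/(h_o·2πr_oL) = 1/(28.2×2π×0.4097×1) = 0.01378 K/W
R_total = 0.6661 K/W
Q = ΔT/R_total = 232/0.6661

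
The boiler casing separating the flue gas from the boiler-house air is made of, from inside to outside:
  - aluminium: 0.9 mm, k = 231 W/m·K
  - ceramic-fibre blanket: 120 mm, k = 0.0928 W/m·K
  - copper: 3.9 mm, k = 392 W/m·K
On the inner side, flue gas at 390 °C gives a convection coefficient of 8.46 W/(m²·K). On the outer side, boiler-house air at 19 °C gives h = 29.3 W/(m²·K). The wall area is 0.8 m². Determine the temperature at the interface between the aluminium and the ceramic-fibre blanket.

T ≈ 360 °C

Model the wall as resistances in series:
R_inner film = 1/(h_i·A) = 1/(8.46×0.8) = 0.1478 K/W
R_aluminium = L/(kA) = 0.0009/(231×0.8) = 4.87×10^-6 K/W
R_ceramic-fibre blanket = L/(kA) = 0.12/(0.0928×0.8) = 1.616 K/W
R_copper = L/(kA) = 0.0039/(392×0.8) = 1.244×10^-5 K/W
R_outer film = 1/(h_o·A) = 1/(29.3×0.8) = 0.04266 K/W
R_total = 1.807 K/W;  Q = ΔT/R_total = 371/1.807 = 205.3 W
T_interface = T_inner − Q·ΣR(inner→interface) = 390 − 205×0.1478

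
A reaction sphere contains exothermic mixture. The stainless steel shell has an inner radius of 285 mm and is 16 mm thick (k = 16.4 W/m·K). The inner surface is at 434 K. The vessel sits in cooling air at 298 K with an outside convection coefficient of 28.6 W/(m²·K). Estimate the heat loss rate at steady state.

Q ≈ 4300 W

Each spherical layer contributes R = (1/r_i − 1/r_o)/(4πk):
R_stainless steel shell = (1/0.285 − 1/0.301)/(4π×16.4) = 9.05×10^-4 K/W
R_outer film = 1/(h·4πr_o²) = 1/(28.6×4π×0.301²) = 0.03071 K/W
R_total = 0.03162 K/W
Q = ΔT/R_total = 136/0.03162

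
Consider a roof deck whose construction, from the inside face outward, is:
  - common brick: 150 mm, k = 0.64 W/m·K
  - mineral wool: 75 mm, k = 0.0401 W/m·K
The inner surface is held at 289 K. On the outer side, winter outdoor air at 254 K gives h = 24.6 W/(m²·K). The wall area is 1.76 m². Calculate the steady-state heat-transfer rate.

Thermal resistances in series:
R_common brick = L/(kA) = 0.15/(0.64×1.76) = 0.1332 K/W
R_mineral wool = L/(kA) = 0.075/(0.0401×1.76) = 1.063 K/W
R_outer film = 1/(h_o·A) = 1/(24.6×1.76) = 0.0231 K/W
R_total = 1.219 K/W
Q = ΔT / R_total = 35 / 1.219

Q ≈ 28.7 W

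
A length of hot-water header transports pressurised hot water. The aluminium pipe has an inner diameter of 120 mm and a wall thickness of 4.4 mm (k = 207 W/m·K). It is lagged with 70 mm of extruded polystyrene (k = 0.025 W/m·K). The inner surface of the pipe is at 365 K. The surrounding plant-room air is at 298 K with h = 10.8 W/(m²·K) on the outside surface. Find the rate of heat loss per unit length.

Radial resistances (cylindrical: R_cond = ln(r_o/r_i)/(2πkL), R_conv = 1/(h·2πrL)):
R_aluminium pipe wall = ln(64.4/60)/(2π×207×1) = 5.441×10^-5 K/W
R_extruded polystyrene = ln(134.4/64.4)/(2π×0.025×1) = 4.684 K/W
R_outer film = 1/(h_o·2πr_oL) = 1/(10.8×2π×0.1344×1) = 0.1096 K/W
R_total = 4.793 K/W
Q = ΔT/R_total = 67/4.793

q′ ≈ 14 W/m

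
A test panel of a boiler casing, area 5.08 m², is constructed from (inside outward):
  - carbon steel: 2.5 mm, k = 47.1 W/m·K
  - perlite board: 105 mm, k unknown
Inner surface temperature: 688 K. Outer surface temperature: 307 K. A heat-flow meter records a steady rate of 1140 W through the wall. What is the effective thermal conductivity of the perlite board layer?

k ≈ 0.0618 W/(m·K)

Treating each layer as a thermal resistance in series:
R_carbon steel = L/(kA) = 0.0025/(47.1×5.08) = 1.045×10^-5 K/W
Sum of known resistances R_other = 1.045×10^-5 K/W
Total R = ΔT/Q = 381/1140 = 0.3342 K/W
R_perlite board = R_total − R_other = 0.3342 K/W
k = L/(R·A) = 0.105/(0.3342×5.08)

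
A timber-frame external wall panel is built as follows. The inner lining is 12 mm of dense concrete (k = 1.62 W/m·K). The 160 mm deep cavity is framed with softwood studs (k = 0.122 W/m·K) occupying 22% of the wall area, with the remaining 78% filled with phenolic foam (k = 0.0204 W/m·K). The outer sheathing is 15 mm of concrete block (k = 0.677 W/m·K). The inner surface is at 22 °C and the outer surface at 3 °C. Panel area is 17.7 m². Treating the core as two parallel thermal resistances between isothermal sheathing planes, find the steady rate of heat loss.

Sheathing layers in series; stud and cavity paths in parallel between them.
R_inner = 0.012/(1.62×17.7) = 4.185×10^-4 K/W
R_stud  = 0.16/(0.122×0.22×17.7) = 0.3368 K/W
R_cav   = 0.16/(0.0204×0.78×17.7) = 0.5681 K/W
1/R_core = 1/R_stud + 1/R_cav → R_core = 0.2114 K/W
R_outer = 0.015/(0.677×17.7) = 0.001252 K/W
R_total = 0.2131 K/W
Q = ΔT/R_total = 19/0.2131

Q ≈ 89.2 W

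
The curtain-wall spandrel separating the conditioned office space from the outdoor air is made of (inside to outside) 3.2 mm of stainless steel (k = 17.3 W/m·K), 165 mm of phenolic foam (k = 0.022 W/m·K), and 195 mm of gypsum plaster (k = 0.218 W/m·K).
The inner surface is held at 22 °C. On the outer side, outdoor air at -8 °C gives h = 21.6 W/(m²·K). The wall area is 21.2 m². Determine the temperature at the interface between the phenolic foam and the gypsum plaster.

T ≈ -4.66 °C

Model the wall as resistances in series:
R_stainless steel = L/(kA) = 0.0032/(17.3×21.2) = 8.725×10^-6 K/W
R_phenolic foam = L/(kA) = 0.165/(0.022×21.2) = 0.3538 K/W
R_gypsum plaster = L/(kA) = 0.195/(0.218×21.2) = 0.04219 K/W
R_outer film = 1/(h_o·A) = 1/(21.6×21.2) = 0.002184 K/W
R_total = 0.3982 K/W;  Q = ΔT/R_total = 30/0.3982 = 75.35 W
T_interface = T_inner − Q·ΣR(inner→interface) = 22 − 75.3×0.3538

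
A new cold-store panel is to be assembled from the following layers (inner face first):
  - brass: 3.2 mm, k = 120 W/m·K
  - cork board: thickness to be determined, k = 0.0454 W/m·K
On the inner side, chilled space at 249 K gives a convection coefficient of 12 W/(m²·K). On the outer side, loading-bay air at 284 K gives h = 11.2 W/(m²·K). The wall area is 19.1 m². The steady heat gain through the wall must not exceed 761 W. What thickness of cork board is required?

Using the resistance-network approach (series):
R_inner film = 1/(h_i·A) = 1/(12×19.1) = 0.004363 K/W
R_brass = L/(kA) = 0.0032/(120×19.1) = 1.396×10^-6 K/W
R_outer film = 1/(h_o·A) = 1/(11.2×19.1) = 0.004675 K/W
Sum of the known resistances R_other = 0.009039 K/W
Required total resistance R_tot = ΔT/Q_allow = 35/761 = 0.04599 K/W
R_cork board = R_tot − R_other = 0.03695 K/W
L = R·k·A = 0.03695×0.0454×19.1

L ≈ 32 mm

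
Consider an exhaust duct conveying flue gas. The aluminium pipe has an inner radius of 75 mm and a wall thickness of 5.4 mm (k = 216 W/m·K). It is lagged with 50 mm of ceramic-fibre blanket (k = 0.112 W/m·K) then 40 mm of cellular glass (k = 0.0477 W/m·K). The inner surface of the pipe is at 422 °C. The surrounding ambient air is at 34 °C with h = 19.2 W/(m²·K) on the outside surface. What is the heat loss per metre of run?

Radial resistances (cylindrical: R_cond = ln(r_o/r_i)/(2πkL), R_conv = 1/(h·2πrL)):
R_aluminium pipe wall = ln(80.4/75)/(2π×216×1) = 5.123×10^-5 K/W
R_ceramic-fibre blanket = ln(130.4/80.4)/(2π×0.112×1) = 0.6872 K/W
R_cellular glass = ln(170.4/130.4)/(2π×0.0477×1) = 0.8927 K/W
R_outer film = 1/(h_o·2πr_oL) = 1/(19.2×2π×0.1704×1) = 0.04865 K/W
R_total = 1.629 K/W
Q = ΔT/R_total = 388/1.629

q′ ≈ 238 W/m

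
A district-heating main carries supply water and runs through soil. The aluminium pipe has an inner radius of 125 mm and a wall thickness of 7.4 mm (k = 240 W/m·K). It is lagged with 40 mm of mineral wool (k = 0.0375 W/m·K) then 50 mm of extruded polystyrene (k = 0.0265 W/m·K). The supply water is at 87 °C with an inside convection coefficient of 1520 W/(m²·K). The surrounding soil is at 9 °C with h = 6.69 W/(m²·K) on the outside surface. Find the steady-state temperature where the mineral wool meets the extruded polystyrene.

T ≈ 55.3 °C

For a radial system each layer contributes R = ln(r_out/r_in)/(2πkL); films add R = 1/(hA).
R_inner film = 1/(h_i·2πr₁L) = 1/(1520×2π×0.125×1) = 8.377×10^-4 K/W
R_aluminium pipe wall = ln(132.4/125)/(2π×240×1) = 3.814×10^-5 K/W
R_mineral wool = ln(172.4/132.4)/(2π×0.0375×1) = 1.12 K/W
R_extruded polystyrene = ln(222.4/172.4)/(2π×0.0265×1) = 1.529 K/W
R_outer film = 1/(h_o·2πr_oL) = 1/(6.69×2π×0.2224×1) = 0.107 K/W
R_total = 2.758 K/W
Q = ΔT/R_total = 78/2.758
Q = 28.3 W/m
T_interface = T_inner − Q·ΣR(inner→interface) = 87 − 28.3×1.121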